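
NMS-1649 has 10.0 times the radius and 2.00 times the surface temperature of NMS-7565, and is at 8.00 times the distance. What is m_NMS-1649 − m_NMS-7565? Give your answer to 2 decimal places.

-3.49

L_NMS-1649/L_NMS-7565 = (10.0)²(2.00)⁴ = 1600.
F_NMS-1649/F_NMS-7565 = (L_NMS-1649/L_NMS-7565)/(d_NMS-1649/d_NMS-7565)² = 1600/64.00 = 25.00.
m_NMS-1649 − m_NMS-7565 = −2.5 log₁₀(25.00) = -3.49.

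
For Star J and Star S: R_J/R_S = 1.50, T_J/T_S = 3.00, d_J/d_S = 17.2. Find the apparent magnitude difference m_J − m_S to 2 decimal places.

L_J/L_S = (1.50)²(3.00)⁴ = 182.2.
F_J/F_S = (L_J/L_S)/(d_J/d_S)² = 182.2/295.8 = 0.6160.
m_J − m_S = −2.5 log₁₀(0.6160) = 0.53.

0.53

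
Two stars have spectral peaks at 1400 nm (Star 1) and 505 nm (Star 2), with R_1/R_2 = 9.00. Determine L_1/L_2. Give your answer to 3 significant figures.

1.37

Wien's law gives T ∝ 1/λ_max, so T_1/T_2 = λ_2/λ_1 = 505/1400 = 0.3607.
Then L ∝ R²T⁴ gives L_1/L_2 = (9.00)² × (0.3607)⁴ = 81.00 × 0.01693 = 1.371.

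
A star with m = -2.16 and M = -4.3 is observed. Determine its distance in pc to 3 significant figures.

26.8 pc

m − M = 5 log₁₀(d/10 pc)
-2.16 − (-4.3) = 2.14 = 5 log₁₀(d/10)
d = 10 × 10^(2.14/5) = 10 × 10^0.428 = 26.79 pc.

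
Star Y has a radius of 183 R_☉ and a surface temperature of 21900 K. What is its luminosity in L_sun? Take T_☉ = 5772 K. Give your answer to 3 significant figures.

6.94×10^6 L_sun

L/L_☉ = (R/R_☉)² (T/T_☉)⁴ = (183)² × (21900/5772)⁴
       = 3.349×10^4 × (3.794)⁴ = 3.349×10^4 × 207.2 = 6.940×10^6.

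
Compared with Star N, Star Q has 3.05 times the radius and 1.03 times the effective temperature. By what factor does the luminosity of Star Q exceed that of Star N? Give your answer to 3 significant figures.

From the Stefan–Boltzmann law, L ∝ R²T⁴, so
L_Q/L_N = (R_Q/R_N)² (T_Q/T_N)⁴ = (3.05)² × (1.03)⁴ = 9.302 × 1.126 = 10.47.

10.5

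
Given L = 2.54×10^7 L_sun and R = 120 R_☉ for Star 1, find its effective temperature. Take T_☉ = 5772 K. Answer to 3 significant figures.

3.74×10^4 K

T/T_☉ = (L/L_☉)^(1/4) / (R/R_☉)^(1/2)
T = 5772 × (2.54×10^7)^(1/4) / √(120) = 5772 × 70.99 / 10.95 = 3.741×10^4 K.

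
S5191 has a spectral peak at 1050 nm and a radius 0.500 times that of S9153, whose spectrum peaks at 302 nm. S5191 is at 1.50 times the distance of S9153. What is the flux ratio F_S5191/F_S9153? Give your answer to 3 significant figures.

Wien's law: T_S5191/T_S9153 = λ_S9153/λ_S5191 = 302/1050 = 0.2876.
L_S5191/L_S9153 = (R_S5191/R_S9153)²(T_S5191/T_S9153)⁴ = (0.500)²(0.2876)⁴ = 0.001711.
F_S5191/F_S9153 = (L_S5191/L_S9153)/(d_S5191/d_S9153)² = 0.001711/(1.50)² = 7.604×10^-4.

7.60×10^-4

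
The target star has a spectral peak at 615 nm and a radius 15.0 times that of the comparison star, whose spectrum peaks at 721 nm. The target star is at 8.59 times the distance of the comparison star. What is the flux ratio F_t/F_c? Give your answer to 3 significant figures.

Wien's law: T_t/T_c = λ_c/λ_t = 721/615 = 1.172.
L_t/L_c = (R_t/R_c)²(T_t/T_c)⁴ = (15.0)²(1.172)⁴ = 425.0.
F_t/F_c = (L_t/L_c)/(d_t/d_c)² = 425.0/(8.59)² = 5.760.

5.76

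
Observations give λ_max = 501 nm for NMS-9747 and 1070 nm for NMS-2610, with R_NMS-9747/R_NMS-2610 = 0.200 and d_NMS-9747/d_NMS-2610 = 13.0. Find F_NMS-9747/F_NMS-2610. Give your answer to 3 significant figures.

Wien's law: T_NMS-9747/T_NMS-2610 = λ_NMS-2610/λ_NMS-9747 = 1070/501 = 2.136.
L_NMS-9747/L_NMS-2610 = (R_NMS-9747/R_NMS-2610)²(T_NMS-9747/T_NMS-2610)⁴ = (0.200)²(2.136)⁴ = 0.8322.
F_NMS-9747/F_NMS-2610 = (L_NMS-9747/L_NMS-2610)/(d_NMS-9747/d_NMS-2610)² = 0.8322/(13.0)² = 0.004924.

0.00492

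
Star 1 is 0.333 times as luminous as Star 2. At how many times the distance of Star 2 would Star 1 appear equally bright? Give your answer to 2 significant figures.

0.58

Equal flux requires L_1/d_1² = L_2/d_2², so d_1/d_2 = √(L_1/L_2)
= √(0.333) = 0.5771.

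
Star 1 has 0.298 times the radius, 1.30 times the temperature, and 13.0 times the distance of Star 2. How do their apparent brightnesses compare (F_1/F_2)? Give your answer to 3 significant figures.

0.00150

L_1/L_2 = (R_1/R_2)²(T_1/T_2)⁴ = (0.298)² × (1.30)⁴ = 0.2536.
F_1/F_2 = (L_1/L_2)/(d_1/d_2)² = 0.2536 / (13.0)² = 0.001501.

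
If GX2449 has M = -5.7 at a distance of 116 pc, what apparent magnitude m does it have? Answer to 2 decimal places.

-0.38

m = M + 5 log₁₀(d/10 pc) = -5.7 + 5 log₁₀(116/10)
  = -5.7 + 5 × 1.064 = -5.7 + 5.32 = -0.38.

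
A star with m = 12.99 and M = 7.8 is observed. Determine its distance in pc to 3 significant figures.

109 pc

m − M = 5 log₁₀(d/10 pc)
12.99 − (7.8) = 5.19 = 5 log₁₀(d/10)
d = 10 × 10^(5.19/5) = 10 × 10^1.038 = 109.1 pc.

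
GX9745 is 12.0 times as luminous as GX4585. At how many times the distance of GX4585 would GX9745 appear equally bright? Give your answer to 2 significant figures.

3.5

Equal flux requires L_GX9745/d_GX9745² = L_GX4585/d_GX4585², so d_GX9745/d_GX4585 = √(L_GX9745/L_GX4585)
= √(12.0) = 3.464.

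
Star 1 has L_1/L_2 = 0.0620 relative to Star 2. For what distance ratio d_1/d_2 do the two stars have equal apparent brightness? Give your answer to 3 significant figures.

0.249

Equal flux requires L_1/d_1² = L_2/d_2², so d_1/d_2 = √(L_1/L_2)
= √(0.0620) = 0.2490.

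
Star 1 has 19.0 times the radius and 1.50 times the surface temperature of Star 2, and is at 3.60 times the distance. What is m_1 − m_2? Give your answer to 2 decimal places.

-5.37

L_1/L_2 = (19.0)²(1.50)⁴ = 1828.
F_1/F_2 = (L_1/L_2)/(d_1/d_2)² = 1828/12.96 = 141.0.
m_1 − m_2 = −2.5 log₁₀(141.0) = -5.37.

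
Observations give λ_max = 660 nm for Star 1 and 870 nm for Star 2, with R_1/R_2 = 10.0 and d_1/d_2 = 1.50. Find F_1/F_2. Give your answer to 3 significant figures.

Wien's law: T_1/T_2 = λ_2/λ_1 = 870/660 = 1.318.
L_1/L_2 = (R_1/R_2)²(T_1/T_2)⁴ = (10.0)²(1.318)⁴ = 301.9.
F_1/F_2 = (L_1/L_2)/(d_1/d_2)² = 301.9/(1.50)² = 134.2.

134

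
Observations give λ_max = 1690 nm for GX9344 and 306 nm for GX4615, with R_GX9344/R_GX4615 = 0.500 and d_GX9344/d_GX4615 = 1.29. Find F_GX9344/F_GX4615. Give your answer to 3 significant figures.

Wien's law: T_GX9344/T_GX4615 = λ_GX4615/λ_GX9344 = 306/1690 = 0.1811.
L_GX9344/L_GX4615 = (R_GX9344/R_GX4615)²(T_GX9344/T_GX4615)⁴ = (0.500)²(0.1811)⁴ = 2.687×10^-4.
F_GX9344/F_GX4615 = (L_GX9344/L_GX4615)/(d_GX9344/d_GX4615)² = 2.687×10^-4/(1.29)² = 1.615×10^-4.

1.61×10^-4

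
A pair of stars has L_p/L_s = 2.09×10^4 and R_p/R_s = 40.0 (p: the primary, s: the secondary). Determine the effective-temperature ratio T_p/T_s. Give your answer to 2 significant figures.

L ∝ R²T⁴ gives T ∝ (L/R²)^(1/4), so
T_p/T_s = (2.09×10^4 / 40.0²)^(1/4) = (13.06)^(1/4) = 1.901.

1.9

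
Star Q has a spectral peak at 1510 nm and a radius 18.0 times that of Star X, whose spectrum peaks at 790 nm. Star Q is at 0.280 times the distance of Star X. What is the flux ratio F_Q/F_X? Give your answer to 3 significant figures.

310

Wien's law: T_Q/T_X = λ_X/λ_Q = 790/1510 = 0.5232.
L_Q/L_X = (R_Q/R_X)²(T_Q/T_X)⁴ = (18.0)²(0.5232)⁴ = 24.27.
F_Q/F_X = (L_Q/L_X)/(d_Q/d_X)² = 24.27/(0.280)² = 309.6.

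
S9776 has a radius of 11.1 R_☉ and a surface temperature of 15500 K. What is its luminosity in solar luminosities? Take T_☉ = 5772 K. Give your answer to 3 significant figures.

L/L_☉ = (R/R_☉)² (T/T_☉)⁴ = (11.1)² × (15500/5772)⁴
       = 123.2 × (2.685)⁴ = 123.2 × 52.00 = 6407.

6.41×10^3 solar luminosities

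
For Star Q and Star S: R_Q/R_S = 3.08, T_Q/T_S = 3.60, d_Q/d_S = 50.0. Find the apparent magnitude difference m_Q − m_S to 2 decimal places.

L_Q/L_S = (3.08)²(3.60)⁴ = 1593.
F_Q/F_S = (L_Q/L_S)/(d_Q/d_S)² = 1593/2500 = 0.6373.
m_Q − m_S = −2.5 log₁₀(0.6373) = 0.49.

0.49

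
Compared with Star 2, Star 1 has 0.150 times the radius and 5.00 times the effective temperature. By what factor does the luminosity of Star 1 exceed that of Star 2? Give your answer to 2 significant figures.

14

From the Stefan–Boltzmann law, L ∝ R²T⁴, so
L_1/L_2 = (R_1/R_2)² (T_1/T_2)⁴ = (0.150)² × (5.00)⁴ = 0.02250 × 625.0 = 14.06.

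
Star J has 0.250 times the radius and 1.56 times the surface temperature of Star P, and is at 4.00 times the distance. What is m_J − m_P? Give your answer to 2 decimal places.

L_J/L_P = (0.250)²(1.56)⁴ = 0.3702.
F_J/F_P = (L_J/L_P)/(d_J/d_P)² = 0.3702/16.00 = 0.02313.
m_J − m_P = −2.5 log₁₀(0.02313) = 4.09.

4.09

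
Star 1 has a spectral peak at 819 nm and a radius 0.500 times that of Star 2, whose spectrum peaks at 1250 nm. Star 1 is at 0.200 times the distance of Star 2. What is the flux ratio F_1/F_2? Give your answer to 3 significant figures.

33.9

Wien's law: T_1/T_2 = λ_2/λ_1 = 1250/819 = 1.526.
L_1/L_2 = (R_1/R_2)²(T_1/T_2)⁴ = (0.500)²(1.526)⁴ = 1.357.
F_1/F_2 = (L_1/L_2)/(d_1/d_2)² = 1.357/(0.200)² = 33.91.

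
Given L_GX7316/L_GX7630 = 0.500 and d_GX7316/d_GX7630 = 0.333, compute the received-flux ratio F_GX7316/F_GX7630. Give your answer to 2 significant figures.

4.5

F = L/(4πd²), so F_GX7316/F_GX7630 = (L_GX7316/L_GX7630) / (d_GX7316/d_GX7630)²
= 0.500 / (0.333)² = 0.500 / 0.1109 = 4.509.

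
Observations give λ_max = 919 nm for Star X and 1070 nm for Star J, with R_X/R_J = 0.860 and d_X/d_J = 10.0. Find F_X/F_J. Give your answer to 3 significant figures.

Wien's law: T_X/T_J = λ_J/λ_X = 1070/919 = 1.164.
L_X/L_J = (R_X/R_J)²(T_X/T_J)⁴ = (0.860)²(1.164)⁴ = 1.359.
F_X/F_J = (L_X/L_J)/(d_X/d_J)² = 1.359/(10.0)² = 0.01359.

0.0136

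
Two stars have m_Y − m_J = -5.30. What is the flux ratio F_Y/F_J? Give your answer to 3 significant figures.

F_Y/F_J = 10^(−(m_Y − m_J)/2.5) = 10^(5.30/2.5) = 10^2.120 = 131.8.

132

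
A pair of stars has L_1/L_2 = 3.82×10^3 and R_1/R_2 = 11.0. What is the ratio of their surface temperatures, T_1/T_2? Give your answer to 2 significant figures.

L ∝ R²T⁴ gives T ∝ (L/R²)^(1/4), so
T_1/T_2 = (3.82×10^3 / 11.0²)^(1/4) = (31.57)^(1/4) = 2.370.

2.4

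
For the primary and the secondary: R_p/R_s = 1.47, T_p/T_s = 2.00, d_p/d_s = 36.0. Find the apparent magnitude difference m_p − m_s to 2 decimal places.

3.93

L_p/L_s = (1.47)²(2.00)⁴ = 34.57.
F_p/F_s = (L_p/L_s)/(d_p/d_s)² = 34.57/1296 = 0.02668.
m_p − m_s = −2.5 log₁₀(0.02668) = 3.93.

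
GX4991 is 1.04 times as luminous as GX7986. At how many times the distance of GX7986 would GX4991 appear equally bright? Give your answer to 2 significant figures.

Equal flux requires L_GX4991/d_GX4991² = L_GX7986/d_GX7986², so d_GX4991/d_GX7986 = √(L_GX4991/L_GX7986)
= √(1.04) = 1.020.

1.0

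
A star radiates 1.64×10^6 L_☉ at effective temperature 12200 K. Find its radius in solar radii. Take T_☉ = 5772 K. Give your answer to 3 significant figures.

R/R_☉ = √(L/L_☉) / (T/T_☉)² = √(1.64×10^6) / (2.114)²
       = 1281 / 4.468 = 286.7.

287 solar radii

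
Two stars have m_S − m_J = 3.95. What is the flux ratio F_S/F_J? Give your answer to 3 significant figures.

F_S/F_J = 10^(−(m_S − m_J)/2.5) = 10^(-3.95/2.5) = 10^-1.580 = 0.02630.

0.0263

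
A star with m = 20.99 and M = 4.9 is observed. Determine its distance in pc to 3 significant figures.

1.65×10^4 pc

m − M = 5 log₁₀(d/10 pc)
20.99 − (4.9) = 16.09 = 5 log₁₀(d/10)
d = 10 × 10^(16.09/5) = 10 × 10^3.218 = 1.652×10^4 pc.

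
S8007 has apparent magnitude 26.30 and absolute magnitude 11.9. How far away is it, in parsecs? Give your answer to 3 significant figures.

7.59×10^3 pc

m − M = 5 log₁₀(d/10 pc)
26.30 − (11.9) = 14.40 = 5 log₁₀(d/10)
d = 10 × 10^(14.40/5) = 10 × 10^2.880 = 7586 pc.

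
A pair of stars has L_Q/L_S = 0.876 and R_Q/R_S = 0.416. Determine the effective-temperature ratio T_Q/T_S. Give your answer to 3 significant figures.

1.50

L ∝ R²T⁴ gives T ∝ (L/R²)^(1/4), so
T_Q/T_S = (0.876 / 0.416²)^(1/4) = (5.062)^(1/4) = 1.500.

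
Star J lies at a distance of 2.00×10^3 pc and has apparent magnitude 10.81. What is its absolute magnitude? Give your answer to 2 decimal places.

-0.70

M = m − 5 log₁₀(d/10 pc) = 10.81 − 5 log₁₀(2.00×10^3/10)
  = 10.81 − 5 × 2.301 = 10.81 − 11.51 = -0.70.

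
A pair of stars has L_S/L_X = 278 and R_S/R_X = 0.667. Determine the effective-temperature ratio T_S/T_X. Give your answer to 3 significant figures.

L ∝ R²T⁴ gives T ∝ (L/R²)^(1/4), so
T_S/T_X = (278 / 0.667²)^(1/4) = (624.9)^(1/4) = 5.000.

5.00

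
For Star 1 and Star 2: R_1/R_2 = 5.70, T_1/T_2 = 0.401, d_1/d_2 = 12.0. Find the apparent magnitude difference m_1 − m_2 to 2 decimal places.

L_1/L_2 = (5.70)²(0.401)⁴ = 0.8401.
F_1/F_2 = (L_1/L_2)/(d_1/d_2)² = 0.8401/144.0 = 0.005834.
m_1 − m_2 = −2.5 log₁₀(0.005834) = 5.59.

5.59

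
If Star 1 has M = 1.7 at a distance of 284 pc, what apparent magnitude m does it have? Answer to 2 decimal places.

8.97

m = M + 5 log₁₀(d/10 pc) = 1.7 + 5 log₁₀(284/10)
  = 1.7 + 5 × 1.453 = 1.7 + 7.27 = 8.97.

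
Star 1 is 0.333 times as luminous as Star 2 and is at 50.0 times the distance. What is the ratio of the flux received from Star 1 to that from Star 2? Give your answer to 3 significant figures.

F = L/(4πd²), so F_1/F_2 = (L_1/L_2) / (d_1/d_2)²
= 0.333 / (50.0)² = 0.333 / 2500 = 1.332×10^-4.

1.33×10^-4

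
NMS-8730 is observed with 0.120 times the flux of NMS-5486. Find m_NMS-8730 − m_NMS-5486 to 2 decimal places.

2.30

m_NMS-8730 − m_NMS-5486 = −2.5 log₁₀(F_NMS-8730/F_NMS-5486) = −2.5 log₁₀(0.120) = −2.5 × (-0.921) = 2.302.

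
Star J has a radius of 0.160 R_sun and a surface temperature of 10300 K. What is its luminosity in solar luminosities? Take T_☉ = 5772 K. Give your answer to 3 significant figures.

0.260 solar luminosities

L/L_☉ = (R/R_☉)² (T/T_☉)⁴ = (0.160)² × (10300/5772)⁴
       = 0.02560 × (1.784)⁴ = 0.02560 × 10.14 = 0.2596.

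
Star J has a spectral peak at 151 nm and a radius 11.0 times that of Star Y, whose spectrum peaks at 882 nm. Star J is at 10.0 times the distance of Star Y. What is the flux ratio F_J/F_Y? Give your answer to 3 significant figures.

Wien's law: T_J/T_Y = λ_Y/λ_J = 882/151 = 5.841.
L_J/L_Y = (R_J/R_Y)²(T_J/T_Y)⁴ = (11.0)²(5.841)⁴ = 1.408×10^5.
F_J/F_Y = (L_J/L_Y)/(d_J/d_Y)² = 1.408×10^5/(10.0)² = 1408.

1.41×10^3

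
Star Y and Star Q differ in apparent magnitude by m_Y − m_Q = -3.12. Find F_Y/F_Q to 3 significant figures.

F_Y/F_Q = 10^(−(m_Y − m_Q)/2.5) = 10^(3.12/2.5) = 10^1.248 = 17.70.

17.7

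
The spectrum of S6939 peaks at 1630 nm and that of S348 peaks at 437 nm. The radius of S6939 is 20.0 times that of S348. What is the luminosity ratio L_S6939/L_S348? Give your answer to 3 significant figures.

Wien's law gives T ∝ 1/λ_max, so T_S6939/T_S348 = λ_S348/λ_S6939 = 437/1630 = 0.2681.
Then L ∝ R²T⁴ gives L_S6939/L_S348 = (20.0)² × (0.2681)⁴ = 400.0 × 0.005166 = 2.066.

2.07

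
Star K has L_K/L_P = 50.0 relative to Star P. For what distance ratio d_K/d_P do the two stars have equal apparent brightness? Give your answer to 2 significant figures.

Equal flux requires L_K/d_K² = L_P/d_P², so d_K/d_P = √(L_K/L_P)
= √(50.0) = 7.071.

7.1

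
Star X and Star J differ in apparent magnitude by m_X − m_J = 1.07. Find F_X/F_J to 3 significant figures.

F_X/F_J = 10^(−(m_X − m_J)/2.5) = 10^(-1.07/2.5) = 10^-0.428 = 0.3733.

0.373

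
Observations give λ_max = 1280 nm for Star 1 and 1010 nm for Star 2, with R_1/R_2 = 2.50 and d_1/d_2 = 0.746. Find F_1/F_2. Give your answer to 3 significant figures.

4.35

Wien's law: T_1/T_2 = λ_2/λ_1 = 1010/1280 = 0.7891.
L_1/L_2 = (R_1/R_2)²(T_1/T_2)⁴ = (2.50)²(0.7891)⁴ = 2.423.
F_1/F_2 = (L_1/L_2)/(d_1/d_2)² = 2.423/(0.746)² = 4.354.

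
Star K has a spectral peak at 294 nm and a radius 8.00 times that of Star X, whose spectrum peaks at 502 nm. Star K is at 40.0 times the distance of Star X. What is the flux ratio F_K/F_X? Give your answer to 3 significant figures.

0.340

Wien's law: T_K/T_X = λ_X/λ_K = 502/294 = 1.707.
L_K/L_X = (R_K/R_X)²(T_K/T_X)⁴ = (8.00)²(1.707)⁴ = 544.0.
F_K/F_X = (L_K/L_X)/(d_K/d_X)² = 544.0/(40.0)² = 0.3400.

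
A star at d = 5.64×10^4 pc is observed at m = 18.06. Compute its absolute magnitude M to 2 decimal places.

M = m − 5 log₁₀(d/10 pc) = 18.06 − 5 log₁₀(5.64×10^4/10)
  = 18.06 − 5 × 3.751 = 18.06 − 18.76 = -0.70.

-0.70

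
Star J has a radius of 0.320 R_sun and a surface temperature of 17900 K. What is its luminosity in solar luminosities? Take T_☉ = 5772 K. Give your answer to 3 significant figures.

9.47 solar luminosities

L/L_☉ = (R/R_☉)² (T/T_☉)⁴ = (0.320)² × (17900/5772)⁴
       = 0.1024 × (3.101)⁴ = 0.1024 × 92.49 = 9.471.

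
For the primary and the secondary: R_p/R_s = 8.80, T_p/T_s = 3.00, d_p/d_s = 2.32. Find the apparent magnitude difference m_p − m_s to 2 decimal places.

-7.67

L_p/L_s = (8.80)²(3.00)⁴ = 6273.
F_p/F_s = (L_p/L_s)/(d_p/d_s)² = 6273/5.382 = 1165.
m_p − m_s = −2.5 log₁₀(1165) = -7.67.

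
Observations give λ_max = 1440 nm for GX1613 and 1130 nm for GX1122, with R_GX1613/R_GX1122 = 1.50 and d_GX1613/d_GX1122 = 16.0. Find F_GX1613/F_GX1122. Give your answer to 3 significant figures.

0.00333

Wien's law: T_GX1613/T_GX1122 = λ_GX1122/λ_GX1613 = 1130/1440 = 0.7847.
L_GX1613/L_GX1122 = (R_GX1613/R_GX1122)²(T_GX1613/T_GX1122)⁴ = (1.50)²(0.7847)⁴ = 0.8532.
F_GX1613/F_GX1122 = (L_GX1613/L_GX1122)/(d_GX1613/d_GX1122)² = 0.8532/(16.0)² = 0.003333.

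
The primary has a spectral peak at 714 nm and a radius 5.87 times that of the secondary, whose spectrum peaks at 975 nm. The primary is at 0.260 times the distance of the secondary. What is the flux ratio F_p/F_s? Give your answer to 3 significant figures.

1.77×10^3

Wien's law: T_p/T_s = λ_s/λ_p = 975/714 = 1.366.
L_p/L_s = (R_p/R_s)²(T_p/T_s)⁴ = (5.87)²(1.366)⁴ = 119.8.
F_p/F_s = (L_p/L_s)/(d_p/d_s)² = 119.8/(0.260)² = 1772.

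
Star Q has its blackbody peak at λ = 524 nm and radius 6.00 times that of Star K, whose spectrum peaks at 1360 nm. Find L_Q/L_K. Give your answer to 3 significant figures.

Wien's law gives T ∝ 1/λ_max, so T_Q/T_K = λ_K/λ_Q = 1360/524 = 2.595.
Then L ∝ R²T⁴ gives L_Q/L_K = (6.00)² × (2.595)⁴ = 36.00 × 45.38 = 1634.

1.63×10^3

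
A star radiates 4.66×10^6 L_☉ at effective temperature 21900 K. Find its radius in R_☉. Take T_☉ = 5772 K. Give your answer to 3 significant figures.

R/R_☉ = √(L/L_☉) / (T/T_☉)² = √(4.66×10^6) / (3.794)²
       = 2159 / 14.40 = 150.0.

150 R_☉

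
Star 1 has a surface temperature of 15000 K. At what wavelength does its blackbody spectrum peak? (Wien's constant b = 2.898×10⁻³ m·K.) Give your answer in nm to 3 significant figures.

193 nm

λ_max = b/T = 2.898×10⁻³ / 15000 = 1.93×10^-7 m = 193.2 nm.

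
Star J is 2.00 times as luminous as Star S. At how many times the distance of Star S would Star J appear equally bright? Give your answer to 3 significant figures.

1.41

Equal flux requires L_J/d_J² = L_S/d_S², so d_J/d_S = √(L_J/L_S)
= √(2.00) = 1.414.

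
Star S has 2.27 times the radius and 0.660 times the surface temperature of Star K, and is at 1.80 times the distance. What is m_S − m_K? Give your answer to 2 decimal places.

1.30

L_S/L_K = (2.27)²(0.660)⁴ = 0.9777.
F_S/F_K = (L_S/L_K)/(d_S/d_K)² = 0.9777/3.240 = 0.3018.
m_S − m_K = −2.5 log₁₀(0.3018) = 1.30.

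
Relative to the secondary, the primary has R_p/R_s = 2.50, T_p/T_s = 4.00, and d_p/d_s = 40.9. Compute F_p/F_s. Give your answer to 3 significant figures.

L_p/L_s = (R_p/R_s)²(T_p/T_s)⁴ = (2.50)² × (4.00)⁴ = 1600.
F_p/F_s = (L_p/L_s)/(d_p/d_s)² = 1600 / (40.9)² = 0.9565.

0.956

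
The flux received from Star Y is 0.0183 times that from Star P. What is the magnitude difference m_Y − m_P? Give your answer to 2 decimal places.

m_Y − m_P = −2.5 log₁₀(F_Y/F_P) = −2.5 log₁₀(0.0183) = −2.5 × (-1.738) = 4.344.

4.34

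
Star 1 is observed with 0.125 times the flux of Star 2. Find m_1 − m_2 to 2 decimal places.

2.26

m_1 − m_2 = −2.5 log₁₀(F_1/F_2) = −2.5 log₁₀(0.125) = −2.5 × (-0.903) = 2.258.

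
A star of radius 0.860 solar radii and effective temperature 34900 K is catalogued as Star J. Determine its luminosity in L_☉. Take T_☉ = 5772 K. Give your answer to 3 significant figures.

L/L_☉ = (R/R_☉)² (T/T_☉)⁴ = (0.860)² × (34900/5772)⁴
       = 0.7396 × (6.046)⁴ = 0.7396 × 1337 = 988.5.

989 L_☉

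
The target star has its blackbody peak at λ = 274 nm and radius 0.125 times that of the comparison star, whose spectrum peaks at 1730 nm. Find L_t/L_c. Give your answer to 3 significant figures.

24.8

Wien's law gives T ∝ 1/λ_max, so T_t/T_c = λ_c/λ_t = 1730/274 = 6.314.
Then L ∝ R²T⁴ gives L_t/L_c = (0.125)² × (6.314)⁴ = 0.01562 × 1589 = 24.83.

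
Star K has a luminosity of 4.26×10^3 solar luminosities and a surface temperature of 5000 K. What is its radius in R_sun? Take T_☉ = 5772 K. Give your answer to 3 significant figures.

87.0 R_sun

R/R_☉ = √(L/L_☉) / (T/T_☉)² = √(4.26×10^3) / (0.8663)²
       = 65.27 / 0.7504 = 86.98.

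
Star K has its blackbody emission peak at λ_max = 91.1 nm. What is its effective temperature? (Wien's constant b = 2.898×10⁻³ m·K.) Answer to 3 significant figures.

3.18×10^4 K

T = b/λ_max = 2.898×10⁻³ / (91.1×10⁻⁹) = 3.181×10^4 K.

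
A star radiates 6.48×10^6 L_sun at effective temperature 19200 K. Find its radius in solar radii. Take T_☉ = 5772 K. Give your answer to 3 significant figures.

230 solar radii

R/R_☉ = √(L/L_☉) / (T/T_☉)² = √(6.48×10^6) / (3.326)²
       = 2546 / 11.06 = 230.1.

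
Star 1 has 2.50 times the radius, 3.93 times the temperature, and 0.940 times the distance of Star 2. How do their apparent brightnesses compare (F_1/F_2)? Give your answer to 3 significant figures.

L_1/L_2 = (R_1/R_2)²(T_1/T_2)⁴ = (2.50)² × (3.93)⁴ = 1491.
F_1/F_2 = (L_1/L_2)/(d_1/d_2)² = 1491 / (0.940)² = 1687.

1.69×10^3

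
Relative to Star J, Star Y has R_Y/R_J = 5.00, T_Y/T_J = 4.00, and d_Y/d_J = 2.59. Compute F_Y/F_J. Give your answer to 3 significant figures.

954

L_Y/L_J = (R_Y/R_J)²(T_Y/T_J)⁴ = (5.00)² × (4.00)⁴ = 6400.
F_Y/F_J = (L_Y/L_J)/(d_Y/d_J)² = 6400 / (2.59)² = 954.1.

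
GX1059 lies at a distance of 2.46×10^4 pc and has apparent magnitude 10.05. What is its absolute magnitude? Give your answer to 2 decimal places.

-6.90

M = m − 5 log₁₀(d/10 pc) = 10.05 − 5 log₁₀(2.46×10^4/10)
  = 10.05 − 5 × 3.391 = 10.05 − 16.95 = -6.90.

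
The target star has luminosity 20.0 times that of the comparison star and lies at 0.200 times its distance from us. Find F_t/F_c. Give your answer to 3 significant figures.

500

F = L/(4πd²), so F_t/F_c = (L_t/L_c) / (d_t/d_c)²
= 20.0 / (0.200)² = 20.0 / 0.04000 = 500.0.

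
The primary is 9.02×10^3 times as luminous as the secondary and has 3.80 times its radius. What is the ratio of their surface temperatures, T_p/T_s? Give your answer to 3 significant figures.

L ∝ R²T⁴ gives T ∝ (L/R²)^(1/4), so
T_p/T_s = (9.02×10^3 / 3.80²)^(1/4) = (624.7)^(1/4) = 4.999.

5.00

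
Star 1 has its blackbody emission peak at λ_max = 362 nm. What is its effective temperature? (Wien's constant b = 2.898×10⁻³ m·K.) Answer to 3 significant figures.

8.01×10^3 K

T = b/λ_max = 2.898×10⁻³ / (362×10⁻⁹) = 8006 K.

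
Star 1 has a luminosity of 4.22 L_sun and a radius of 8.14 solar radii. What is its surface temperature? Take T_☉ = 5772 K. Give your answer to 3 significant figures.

2.90×10^3 K

T/T_☉ = (L/L_☉)^(1/4) / (R/R_☉)^(1/2)
T = 5772 × (4.22)^(1/4) / √(8.14) = 5772 × 1.433 / 2.853 = 2900 K.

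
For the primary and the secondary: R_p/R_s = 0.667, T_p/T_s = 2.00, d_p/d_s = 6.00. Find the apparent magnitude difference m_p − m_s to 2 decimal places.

1.76

L_p/L_s = (0.667)²(2.00)⁴ = 7.118.
F_p/F_s = (L_p/L_s)/(d_p/d_s)² = 7.118/36.00 = 0.1977.
m_p − m_s = −2.5 log₁₀(0.1977) = 1.76.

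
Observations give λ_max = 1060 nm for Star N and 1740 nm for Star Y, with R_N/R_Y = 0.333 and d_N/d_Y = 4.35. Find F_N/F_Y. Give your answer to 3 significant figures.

Wien's law: T_N/T_Y = λ_Y/λ_N = 1740/1060 = 1.642.
L_N/L_Y = (R_N/R_Y)²(T_N/T_Y)⁴ = (0.333)²(1.642)⁴ = 0.8051.
F_N/F_Y = (L_N/L_Y)/(d_N/d_Y)² = 0.8051/(4.35)² = 0.04255.

0.0425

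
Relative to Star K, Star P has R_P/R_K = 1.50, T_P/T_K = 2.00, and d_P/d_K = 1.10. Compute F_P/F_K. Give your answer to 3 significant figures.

L_P/L_K = (R_P/R_K)²(T_P/T_K)⁴ = (1.50)² × (2.00)⁴ = 36.00.
F_P/F_K = (L_P/L_K)/(d_P/d_K)² = 36.00 / (1.10)² = 29.75.

29.8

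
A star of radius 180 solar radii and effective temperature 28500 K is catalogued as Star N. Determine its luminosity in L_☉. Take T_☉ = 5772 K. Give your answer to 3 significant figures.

L/L_☉ = (R/R_☉)² (T/T_☉)⁴ = (180)² × (28500/5772)⁴
       = 3.240×10^4 × (4.938)⁴ = 3.240×10^4 × 594.4 = 1.926×10^7.

1.93×10^7 L_☉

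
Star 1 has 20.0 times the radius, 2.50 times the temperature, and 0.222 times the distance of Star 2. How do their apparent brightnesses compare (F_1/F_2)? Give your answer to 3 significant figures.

3.17×10^5

L_1/L_2 = (R_1/R_2)²(T_1/T_2)⁴ = (20.0)² × (2.50)⁴ = 1.562×10^4.
F_1/F_2 = (L_1/L_2)/(d_1/d_2)² = 1.562×10^4 / (0.222)² = 3.170×10^5.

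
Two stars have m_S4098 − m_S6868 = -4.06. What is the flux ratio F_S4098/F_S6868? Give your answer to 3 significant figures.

42.1

F_S4098/F_S6868 = 10^(−(m_S4098 − m_S6868)/2.5) = 10^(4.06/2.5) = 10^1.624 = 42.07.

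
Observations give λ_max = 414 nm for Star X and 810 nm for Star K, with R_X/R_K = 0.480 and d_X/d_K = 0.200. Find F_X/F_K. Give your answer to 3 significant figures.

Wien's law: T_X/T_K = λ_K/λ_X = 810/414 = 1.957.
L_X/L_K = (R_X/R_K)²(T_X/T_K)⁴ = (0.480)²(1.957)⁴ = 3.376.
F_X/F_K = (L_X/L_K)/(d_X/d_K)² = 3.376/(0.200)² = 84.40.

84.4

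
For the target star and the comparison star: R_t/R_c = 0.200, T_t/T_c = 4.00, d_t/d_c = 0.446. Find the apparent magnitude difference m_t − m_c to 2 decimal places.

L_t/L_c = (0.200)²(4.00)⁴ = 10.24.
F_t/F_c = (L_t/L_c)/(d_t/d_c)² = 10.24/0.1989 = 51.48.
m_t − m_c = −2.5 log₁₀(51.48) = -4.28.

-4.28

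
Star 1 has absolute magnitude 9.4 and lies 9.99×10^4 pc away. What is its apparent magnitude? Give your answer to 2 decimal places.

29.40

m = M + 5 log₁₀(d/10 pc) = 9.4 + 5 log₁₀(9.99×10^4/10)
  = 9.4 + 5 × 4.000 = 9.4 + 20.00 = 29.40.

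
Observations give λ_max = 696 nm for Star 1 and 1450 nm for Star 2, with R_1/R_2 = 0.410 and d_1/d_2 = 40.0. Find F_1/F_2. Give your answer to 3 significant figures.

0.00198

Wien's law: T_1/T_2 = λ_2/λ_1 = 1450/696 = 2.083.
L_1/L_2 = (R_1/R_2)²(T_1/T_2)⁴ = (0.410)²(2.083)⁴ = 3.167.
F_1/F_2 = (L_1/L_2)/(d_1/d_2)² = 3.167/(40.0)² = 0.001979.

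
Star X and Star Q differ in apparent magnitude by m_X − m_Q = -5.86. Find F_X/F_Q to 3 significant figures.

221

F_X/F_Q = 10^(−(m_X − m_Q)/2.5) = 10^(5.86/2.5) = 10^2.344 = 220.8.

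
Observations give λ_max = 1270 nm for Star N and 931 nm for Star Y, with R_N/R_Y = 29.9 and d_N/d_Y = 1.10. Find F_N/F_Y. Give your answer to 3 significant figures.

Wien's law: T_N/T_Y = λ_Y/λ_N = 931/1270 = 0.7331.
L_N/L_Y = (R_N/R_Y)²(T_N/T_Y)⁴ = (29.9)²(0.7331)⁴ = 258.2.
F_N/F_Y = (L_N/L_Y)/(d_N/d_Y)² = 258.2/(1.10)² = 213.4.

213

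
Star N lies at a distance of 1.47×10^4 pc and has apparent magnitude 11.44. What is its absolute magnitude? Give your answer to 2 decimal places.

-4.40

M = m − 5 log₁₀(d/10 pc) = 11.44 − 5 log₁₀(1.47×10^4/10)
  = 11.44 − 5 × 3.167 = 11.44 − 15.84 = -4.40.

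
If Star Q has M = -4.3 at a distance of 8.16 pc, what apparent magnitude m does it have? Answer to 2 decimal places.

m = M + 5 log₁₀(d/10 pc) = -4.3 + 5 log₁₀(8.16/10)
  = -4.3 + 5 × -0.088 = -4.3 + -0.44 = -4.74.

-4.74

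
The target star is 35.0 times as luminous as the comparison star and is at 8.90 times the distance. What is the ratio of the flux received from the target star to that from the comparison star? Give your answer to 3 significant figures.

F = L/(4πd²), so F_t/F_c = (L_t/L_c) / (d_t/d_c)²
= 35.0 / (8.90)² = 35.0 / 79.21 = 0.4419.

0.442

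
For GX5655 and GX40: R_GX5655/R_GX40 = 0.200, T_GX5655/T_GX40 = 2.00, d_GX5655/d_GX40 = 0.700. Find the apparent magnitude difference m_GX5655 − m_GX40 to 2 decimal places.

L_GX5655/L_GX40 = (0.200)²(2.00)⁴ = 0.6400.
F_GX5655/F_GX40 = (L_GX5655/L_GX40)/(d_GX5655/d_GX40)² = 0.6400/0.4900 = 1.306.
m_GX5655 − m_GX40 = −2.5 log₁₀(1.306) = -0.29.

-0.29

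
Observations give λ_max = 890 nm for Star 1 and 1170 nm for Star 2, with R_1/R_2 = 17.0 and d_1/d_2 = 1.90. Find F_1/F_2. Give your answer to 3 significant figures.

239

Wien's law: T_1/T_2 = λ_2/λ_1 = 1170/890 = 1.315.
L_1/L_2 = (R_1/R_2)²(T_1/T_2)⁴ = (17.0)²(1.315)⁴ = 863.1.
F_1/F_2 = (L_1/L_2)/(d_1/d_2)² = 863.1/(1.90)² = 239.1.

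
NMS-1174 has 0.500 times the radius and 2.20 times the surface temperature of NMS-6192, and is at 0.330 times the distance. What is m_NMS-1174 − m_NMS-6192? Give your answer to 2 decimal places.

L_NMS-1174/L_NMS-6192 = (0.500)²(2.20)⁴ = 5.856.
F_NMS-1174/F_NMS-6192 = (L_NMS-1174/L_NMS-6192)/(d_NMS-1174/d_NMS-6192)² = 5.856/0.1089 = 53.78.
m_NMS-1174 − m_NMS-6192 = −2.5 log₁₀(53.78) = -4.33.

-4.33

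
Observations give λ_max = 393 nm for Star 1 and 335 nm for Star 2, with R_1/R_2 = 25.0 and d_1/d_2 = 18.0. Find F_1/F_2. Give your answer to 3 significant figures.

1.02

Wien's law: T_1/T_2 = λ_2/λ_1 = 335/393 = 0.8524.
L_1/L_2 = (R_1/R_2)²(T_1/T_2)⁴ = (25.0)²(0.8524)⁴ = 330.0.
F_1/F_2 = (L_1/L_2)/(d_1/d_2)² = 330.0/(18.0)² = 1.018.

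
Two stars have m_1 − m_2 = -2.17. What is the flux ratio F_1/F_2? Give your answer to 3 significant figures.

F_1/F_2 = 10^(−(m_1 − m_2)/2.5) = 10^(2.17/2.5) = 10^0.868 = 7.379.

7.38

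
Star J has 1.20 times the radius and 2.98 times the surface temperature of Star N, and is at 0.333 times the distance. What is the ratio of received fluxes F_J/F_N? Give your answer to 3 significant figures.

L_J/L_N = (R_J/R_N)²(T_J/T_N)⁴ = (1.20)² × (2.98)⁴ = 113.6.
F_J/F_N = (L_J/L_N)/(d_J/d_N)² = 113.6 / (0.333)² = 1024.

1.02×10^3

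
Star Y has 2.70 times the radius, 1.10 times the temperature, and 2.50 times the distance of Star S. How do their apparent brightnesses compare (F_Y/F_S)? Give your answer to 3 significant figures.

1.71

L_Y/L_S = (R_Y/R_S)²(T_Y/T_S)⁴ = (2.70)² × (1.10)⁴ = 10.67.
F_Y/F_S = (L_Y/L_S)/(d_Y/d_S)² = 10.67 / (2.50)² = 1.708.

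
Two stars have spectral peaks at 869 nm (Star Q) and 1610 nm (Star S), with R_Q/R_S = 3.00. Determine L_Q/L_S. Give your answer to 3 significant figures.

Wien's law gives T ∝ 1/λ_max, so T_Q/T_S = λ_S/λ_Q = 1610/869 = 1.853.
Then L ∝ R²T⁴ gives L_Q/L_S = (3.00)² × (1.853)⁴ = 9.000 × 11.78 = 106.0.

106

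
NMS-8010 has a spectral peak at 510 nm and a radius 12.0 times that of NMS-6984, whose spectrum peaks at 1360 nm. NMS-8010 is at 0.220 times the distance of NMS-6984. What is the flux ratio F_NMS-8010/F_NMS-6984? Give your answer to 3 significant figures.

Wien's law: T_NMS-8010/T_NMS-6984 = λ_NMS-6984/λ_NMS-8010 = 1360/510 = 2.667.
L_NMS-8010/L_NMS-6984 = (R_NMS-8010/R_NMS-6984)²(T_NMS-8010/T_NMS-6984)⁴ = (12.0)²(2.667)⁴ = 7282.
F_NMS-8010/F_NMS-6984 = (L_NMS-8010/L_NMS-6984)/(d_NMS-8010/d_NMS-6984)² = 7282/(0.220)² = 1.504×10^5.

1.50×10^5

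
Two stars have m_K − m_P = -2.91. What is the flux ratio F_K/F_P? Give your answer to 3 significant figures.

14.6

F_K/F_P = 10^(−(m_K − m_P)/2.5) = 10^(2.91/2.5) = 10^1.164 = 14.59.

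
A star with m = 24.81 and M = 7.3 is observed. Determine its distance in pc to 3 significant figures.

3.18×10^4 pc

m − M = 5 log₁₀(d/10 pc)
24.81 − (7.3) = 17.51 = 5 log₁₀(d/10)
d = 10 × 10^(17.51/5) = 10 × 10^3.502 = 3.177×10^4 pc.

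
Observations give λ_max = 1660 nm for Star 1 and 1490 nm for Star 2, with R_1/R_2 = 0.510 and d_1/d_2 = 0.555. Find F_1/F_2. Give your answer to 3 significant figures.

Wien's law: T_1/T_2 = λ_2/λ_1 = 1490/1660 = 0.8976.
L_1/L_2 = (R_1/R_2)²(T_1/T_2)⁴ = (0.510)²(0.8976)⁴ = 0.1688.
F_1/F_2 = (L_1/L_2)/(d_1/d_2)² = 0.1688/(0.555)² = 0.5481.

0.548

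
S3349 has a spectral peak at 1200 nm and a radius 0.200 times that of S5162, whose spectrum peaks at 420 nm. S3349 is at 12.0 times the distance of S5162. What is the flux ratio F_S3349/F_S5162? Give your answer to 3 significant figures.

4.17×10^-6

Wien's law: T_S3349/T_S5162 = λ_S5162/λ_S3349 = 420/1200 = 0.3500.
L_S3349/L_S5162 = (R_S3349/R_S5162)²(T_S3349/T_S5162)⁴ = (0.200)²(0.3500)⁴ = 6.002×10^-4.
F_S3349/F_S5162 = (L_S3349/L_S5162)/(d_S3349/d_S5162)² = 6.002×10^-4/(12.0)² = 4.168×10^-6.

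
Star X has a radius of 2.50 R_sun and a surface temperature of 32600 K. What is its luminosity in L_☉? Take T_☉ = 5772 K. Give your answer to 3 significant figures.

L/L_☉ = (R/R_☉)² (T/T_☉)⁴ = (2.50)² × (32600/5772)⁴
       = 6.250 × (5.648)⁴ = 6.250 × 1018 = 6360.

6.36×10^3 L_☉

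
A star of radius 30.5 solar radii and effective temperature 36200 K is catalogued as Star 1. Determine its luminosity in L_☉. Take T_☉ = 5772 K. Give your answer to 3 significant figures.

1.44×10^6 L_☉

L/L_☉ = (R/R_☉)² (T/T_☉)⁴ = (30.5)² × (36200/5772)⁴
       = 930.2 × (6.272)⁴ = 930.2 × 1547 = 1.439×10^6.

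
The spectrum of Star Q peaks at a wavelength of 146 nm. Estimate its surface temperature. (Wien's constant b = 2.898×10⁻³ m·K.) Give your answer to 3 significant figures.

T = b/λ_max = 2.898×10⁻³ / (146×10⁻⁹) = 1.985×10^4 K.

1.98×10^4 K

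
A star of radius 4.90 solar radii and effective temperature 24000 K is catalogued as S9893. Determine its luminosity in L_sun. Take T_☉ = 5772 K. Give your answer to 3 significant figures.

L/L_☉ = (R/R_☉)² (T/T_☉)⁴ = (4.90)² × (24000/5772)⁴
       = 24.01 × (4.158)⁴ = 24.01 × 298.9 = 7177.

7.18×10^3 L_sun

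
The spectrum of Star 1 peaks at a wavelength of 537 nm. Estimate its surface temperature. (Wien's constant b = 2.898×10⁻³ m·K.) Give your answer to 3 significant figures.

T = b/λ_max = 2.898×10⁻³ / (537×10⁻⁹) = 5397 K.

5.40×10^3 K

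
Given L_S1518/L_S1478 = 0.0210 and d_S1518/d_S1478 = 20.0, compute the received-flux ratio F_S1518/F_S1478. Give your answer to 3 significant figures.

F = L/(4πd²), so F_S1518/F_S1478 = (L_S1518/L_S1478) / (d_S1518/d_S1478)²
= 0.0210 / (20.0)² = 0.0210 / 400.0 = 5.250×10^-5.

5.25×10^-5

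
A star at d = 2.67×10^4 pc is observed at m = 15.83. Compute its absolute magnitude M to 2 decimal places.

-1.30

M = m − 5 log₁₀(d/10 pc) = 15.83 − 5 log₁₀(2.67×10^4/10)
  = 15.83 − 5 × 3.427 = 15.83 − 17.13 = -1.30.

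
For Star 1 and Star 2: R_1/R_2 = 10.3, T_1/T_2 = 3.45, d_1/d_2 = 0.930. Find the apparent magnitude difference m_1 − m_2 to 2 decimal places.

L_1/L_2 = (10.3)²(3.45)⁴ = 1.503×10^4.
F_1/F_2 = (L_1/L_2)/(d_1/d_2)² = 1.503×10^4/0.8649 = 1.738×10^4.
m_1 − m_2 = −2.5 log₁₀(1.738×10^4) = -10.60.

-10.60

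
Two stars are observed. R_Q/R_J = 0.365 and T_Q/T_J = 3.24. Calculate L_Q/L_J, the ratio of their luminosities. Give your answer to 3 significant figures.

From the Stefan–Boltzmann law, L ∝ R²T⁴, so
L_Q/L_J = (R_Q/R_J)² (T_Q/T_J)⁴ = (0.365)² × (3.24)⁴ = 0.1332 × 110.2 = 14.68.

14.7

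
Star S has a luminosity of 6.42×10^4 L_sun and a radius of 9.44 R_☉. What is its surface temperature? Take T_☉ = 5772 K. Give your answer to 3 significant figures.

T/T_☉ = (L/L_☉)^(1/4) / (R/R_☉)^(1/2)
T = 5772 × (6.42×10^4)^(1/4) / √(9.44) = 5772 × 15.92 / 3.072 = 2.990×10^4 K.

2.99×10^4 K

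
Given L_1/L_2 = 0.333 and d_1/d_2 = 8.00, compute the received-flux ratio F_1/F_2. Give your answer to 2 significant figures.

0.0052

F = L/(4πd²), so F_1/F_2 = (L_1/L_2) / (d_1/d_2)²
= 0.333 / (8.00)² = 0.333 / 64.00 = 0.005203.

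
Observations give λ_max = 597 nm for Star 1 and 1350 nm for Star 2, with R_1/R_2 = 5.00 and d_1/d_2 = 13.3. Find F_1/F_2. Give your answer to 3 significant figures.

3.70

Wien's law: T_1/T_2 = λ_2/λ_1 = 1350/597 = 2.261.
L_1/L_2 = (R_1/R_2)²(T_1/T_2)⁴ = (5.00)²(2.261)⁴ = 653.7.
F_1/F_2 = (L_1/L_2)/(d_1/d_2)² = 653.7/(13.3)² = 3.696.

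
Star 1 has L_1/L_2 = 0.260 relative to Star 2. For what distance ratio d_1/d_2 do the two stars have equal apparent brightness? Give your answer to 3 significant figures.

Equal flux requires L_1/d_1² = L_2/d_2², so d_1/d_2 = √(L_1/L_2)
= √(0.260) = 0.5099.

0.510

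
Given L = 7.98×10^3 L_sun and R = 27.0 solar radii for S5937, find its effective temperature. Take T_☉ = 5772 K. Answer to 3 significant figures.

T/T_☉ = (L/L_☉)^(1/4) / (R/R_☉)^(1/2)
T = 5772 × (7.98×10^3)^(1/4) / √(27.0) = 5772 × 9.451 / 5.196 = 1.050×10^4 K.

1.05×10^4 K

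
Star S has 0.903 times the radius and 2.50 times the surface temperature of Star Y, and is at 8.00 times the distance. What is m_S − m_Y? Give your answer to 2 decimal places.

0.76

L_S/L_Y = (0.903)²(2.50)⁴ = 31.85.
F_S/F_Y = (L_S/L_Y)/(d_S/d_Y)² = 31.85/64.00 = 0.4977.
m_S − m_Y = −2.5 log₁₀(0.4977) = 0.76.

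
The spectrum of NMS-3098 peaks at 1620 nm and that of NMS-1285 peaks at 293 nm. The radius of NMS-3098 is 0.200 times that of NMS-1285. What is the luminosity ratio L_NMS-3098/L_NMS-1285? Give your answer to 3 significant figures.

Wien's law gives T ∝ 1/λ_max, so T_NMS-3098/T_NMS-1285 = λ_NMS-1285/λ_NMS-3098 = 293/1620 = 0.1809.
Then L ∝ R²T⁴ gives L_NMS-3098/L_NMS-1285 = (0.200)² × (0.1809)⁴ = 0.04000 × 0.001070 = 4.280×10^-5.

4.28×10^-5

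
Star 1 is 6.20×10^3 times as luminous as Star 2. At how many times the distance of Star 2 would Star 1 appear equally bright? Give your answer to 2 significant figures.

79

Equal flux requires L_1/d_1² = L_2/d_2², so d_1/d_2 = √(L_1/L_2)
= √(6.20×10^3) = 78.74.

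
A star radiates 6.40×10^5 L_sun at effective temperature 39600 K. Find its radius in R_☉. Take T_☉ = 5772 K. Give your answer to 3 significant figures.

R/R_☉ = √(L/L_☉) / (T/T_☉)² = √(6.40×10^5) / (6.861)²
       = 800.0 / 47.07 = 17.00.

17.0 R_☉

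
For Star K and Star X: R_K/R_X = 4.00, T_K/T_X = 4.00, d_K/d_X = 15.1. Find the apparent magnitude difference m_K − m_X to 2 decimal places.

L_K/L_X = (4.00)²(4.00)⁴ = 4096.
F_K/F_X = (L_K/L_X)/(d_K/d_X)² = 4096/228.0 = 17.96.
m_K − m_X = −2.5 log₁₀(17.96) = -3.14.

-3.14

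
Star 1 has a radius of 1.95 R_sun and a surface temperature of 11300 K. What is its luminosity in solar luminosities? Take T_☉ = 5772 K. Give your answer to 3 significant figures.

L/L_☉ = (R/R_☉)² (T/T_☉)⁴ = (1.95)² × (11300/5772)⁴
       = 3.802 × (1.958)⁴ = 3.802 × 14.69 = 55.86.

55.9 solar luminosities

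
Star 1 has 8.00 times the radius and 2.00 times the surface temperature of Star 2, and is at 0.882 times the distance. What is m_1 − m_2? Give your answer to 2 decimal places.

-7.80

L_1/L_2 = (8.00)²(2.00)⁴ = 1024.
F_1/F_2 = (L_1/L_2)/(d_1/d_2)² = 1024/0.7779 = 1316.
m_1 − m_2 = −2.5 log₁₀(1316) = -7.80.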